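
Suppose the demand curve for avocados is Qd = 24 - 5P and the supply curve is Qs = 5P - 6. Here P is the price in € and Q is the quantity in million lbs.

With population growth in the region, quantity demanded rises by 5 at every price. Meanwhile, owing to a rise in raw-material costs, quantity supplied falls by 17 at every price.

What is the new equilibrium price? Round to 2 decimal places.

5.20

Solve the original market: 24 - 5P = 5P - 6, hence P = 3 and Q = 9.
The new curves are Qd = 29 - 5P (demand) and Qs = 5P - 23 (supply).
Clearing the new market: 29 - 5P = 5P - 23, so P = 5.2 and Q = 3.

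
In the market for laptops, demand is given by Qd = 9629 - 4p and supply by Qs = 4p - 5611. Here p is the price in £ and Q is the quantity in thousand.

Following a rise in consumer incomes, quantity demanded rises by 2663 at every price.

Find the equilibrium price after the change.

Original equilibrium: 9629 - 4p = 4p - 5611 gives 15240 = 8p, so p = 1905 and Q = 2009.
The shock moves the curves to Qd = 12292 - 4p and Qs = 4p - 5611.
Equate the new curves: 12292 - 4p = 4p - 5611, giving 17903 = 8p, p = 2237.875, Q = 3340.5.

2237.875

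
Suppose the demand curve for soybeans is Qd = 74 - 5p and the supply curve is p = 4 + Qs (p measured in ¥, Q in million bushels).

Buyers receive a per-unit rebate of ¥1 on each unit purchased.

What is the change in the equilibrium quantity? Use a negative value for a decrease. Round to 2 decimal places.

Before the shock: 74 - 5p = p - 4 ⇒ 78 = 6p ⇒ p = 13, Q = 9.
Since buyers' out-of-pocket price is the market price minus the rebate, the effective demand curve becomes Qd = 79 - 5p.
Setting them equal: 79 - 5p = p - 4 → 83 = 6p, so p = 83/6 ≈ 13.8333 and Q = 59/6 ≈ 9.8333.
ΔQ = 9.8333 − 9 = +0.83.

+0.83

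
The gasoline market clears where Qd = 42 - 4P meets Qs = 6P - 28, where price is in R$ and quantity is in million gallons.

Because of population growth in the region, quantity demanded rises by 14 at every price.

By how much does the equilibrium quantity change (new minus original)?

+8.4

Original equilibrium: 42 - 4P = 6P - 28 gives 70 = 10P, so P = 7 and Q = 14.
After the shift, demand is Qd = 56 - 4P and supply is Qs = 6P - 28.
Equate the new curves: 56 - 4P = 6P - 28, giving 84 = 10P, P = 8.4, Q = 22.4.
ΔQ = 22.4 − 14 = +8.4.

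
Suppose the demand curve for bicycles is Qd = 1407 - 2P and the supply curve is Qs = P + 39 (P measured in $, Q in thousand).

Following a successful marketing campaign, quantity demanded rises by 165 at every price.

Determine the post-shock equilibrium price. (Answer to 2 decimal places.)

511.00

Original equilibrium: 1407 - 2P = P + 39 gives 1368 = 3P, so P = 456 and Q = 495.
The shock moves the curves to Qd = 1572 - 2P and Qs = P + 39.
New equilibrium: 1572 - 2P = P + 39 ⇒ 1533 = 3P ⇒ P = 511, Q = 550.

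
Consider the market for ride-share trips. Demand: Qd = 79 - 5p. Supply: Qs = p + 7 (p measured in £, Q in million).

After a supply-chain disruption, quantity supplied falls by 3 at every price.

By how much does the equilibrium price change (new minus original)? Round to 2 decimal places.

+0.50

Original equilibrium: 79 - 5p = p + 7 gives 72 = 6p, so p = 12 and Q = 19.
The shock moves the curves to Qd = 79 - 5p and Qs = p + 4.
Clearing the new market: 79 - 5p = p + 4, so p = 12.5 and Q = 16.5.
Δp = 12.5 − 12 = +0.50.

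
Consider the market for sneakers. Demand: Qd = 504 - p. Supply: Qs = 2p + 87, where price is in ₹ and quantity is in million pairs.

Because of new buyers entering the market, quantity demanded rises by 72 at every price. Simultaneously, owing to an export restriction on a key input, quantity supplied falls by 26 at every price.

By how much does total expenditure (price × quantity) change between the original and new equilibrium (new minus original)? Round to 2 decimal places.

+18675.56

Original equilibrium: 504 - p = 2p + 87 gives 417 = 3p, so p = 139 and Q = 365.
The shock moves the curves to Qd = 576 - p and Qs = 2p + 61.
New equilibrium: 576 - p = 2p + 61 ⇒ 515 = 3p ⇒ p = 515/3 ≈ 171.6667, Q = 1213/3 ≈ 404.3333.
Expenditure moves from 139×365 = 50735 to 171.6667×404.3333 = 69410.5556; change = +18675.56.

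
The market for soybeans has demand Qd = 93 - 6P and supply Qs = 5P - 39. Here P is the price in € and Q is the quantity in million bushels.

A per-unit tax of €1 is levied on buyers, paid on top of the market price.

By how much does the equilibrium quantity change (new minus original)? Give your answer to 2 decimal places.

-2.73

Before the shock: 93 - 6P = 5P - 39 ⇒ 132 = 11P ⇒ P = 12, Q = 21.
Since buyers pay the price plus the tax, the effective demand curve becomes Qd = 87 - 6P.
Clearing the new market: 87 - 6P = 5P - 39, so P = 126/11 ≈ 11.4545 and Q = 201/11 ≈ 18.2727.
ΔQ = 18.2727 − 21 = -2.73.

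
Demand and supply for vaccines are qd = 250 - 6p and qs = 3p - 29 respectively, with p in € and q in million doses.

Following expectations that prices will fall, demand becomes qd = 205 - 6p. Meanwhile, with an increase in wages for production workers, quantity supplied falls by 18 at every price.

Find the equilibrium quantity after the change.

37

Before the shock: 250 - 6p = 3p - 29 ⇒ 279 = 9p ⇒ p = 31, q = 64.
After the shift, demand is qd = 205 - 6p and supply is qs = 3p - 47.
Setting them equal: 205 - 6p = 3p - 47 → 252 = 9p, so p = 28 and q = 37.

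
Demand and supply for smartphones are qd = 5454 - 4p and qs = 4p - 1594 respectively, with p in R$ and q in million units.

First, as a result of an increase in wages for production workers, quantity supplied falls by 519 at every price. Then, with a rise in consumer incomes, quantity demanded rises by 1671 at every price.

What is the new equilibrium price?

Original equilibrium: 5454 - 4p = 4p - 1594 gives 7048 = 8p, so p = 881 and q = 1930.
The shock moves the curves to qd = 7125 - 4p and qs = 4p - 2113.
Equate the new curves: 7125 - 4p = 4p - 2113, giving 9238 = 8p, p = 1154.75, q = 2506.

1154.75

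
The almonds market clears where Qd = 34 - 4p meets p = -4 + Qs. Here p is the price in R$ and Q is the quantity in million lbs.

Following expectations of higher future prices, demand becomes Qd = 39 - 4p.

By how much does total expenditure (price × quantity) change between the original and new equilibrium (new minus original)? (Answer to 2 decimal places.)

Initially, 34 - 4p = p + 4, so 30 = 5p and p = 6, Q = 10.
With the change applied: demand Qd = 39 - 4p, supply Qs = p + 4.
Clearing the new market: 39 - 4p = p + 4, so p = 7 and Q = 11.
Expenditure moves from 6×10 = 60 to 7×11 = 77; change = +17.00.

+17.00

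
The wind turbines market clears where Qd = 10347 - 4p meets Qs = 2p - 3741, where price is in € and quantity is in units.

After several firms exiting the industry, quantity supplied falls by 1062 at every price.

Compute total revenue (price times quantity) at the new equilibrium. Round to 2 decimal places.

Before the shock: 10347 - 4p = 2p - 3741 ⇒ 14088 = 6p ⇒ p = 2348, Q = 955.
The shock moves the curves to Qd = 10347 - 4p and Qs = 2p - 4803.
Setting them equal: 10347 - 4p = 2p - 4803 → 15150 = 6p, so p = 2525 and Q = 247.
New expenditure = 2525 × 247 = 623675.00.

623675.00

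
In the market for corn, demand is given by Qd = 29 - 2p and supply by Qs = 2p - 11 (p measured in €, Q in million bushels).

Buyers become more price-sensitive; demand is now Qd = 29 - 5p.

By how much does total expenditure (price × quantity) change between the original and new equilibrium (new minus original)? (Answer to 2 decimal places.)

Original equilibrium: 29 - 2p = 2p - 11 gives 40 = 4p, so p = 10 and Q = 9.
After the shift, demand is Qd = 29 - 5p and supply is Qs = 2p - 11.
New equilibrium: 29 - 5p = 2p - 11 ⇒ 40 = 7p ⇒ p = 40/7 ≈ 5.7143, Q = 3/7 ≈ 0.4286.
Expenditure moves from 10×9 = 90 to 5.7143×0.4286 = 2.4490; change = -87.55.

-87.55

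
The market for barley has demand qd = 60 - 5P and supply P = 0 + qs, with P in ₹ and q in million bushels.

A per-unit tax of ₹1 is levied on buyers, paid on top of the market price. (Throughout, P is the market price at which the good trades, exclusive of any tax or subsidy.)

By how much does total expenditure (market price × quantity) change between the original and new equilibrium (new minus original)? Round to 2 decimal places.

Before the shock: 60 - 5P = P ⇒ 60 = 6P ⇒ P = 10, q = 10.
Since buyers pay the price plus the tax, the effective demand curve becomes qd = 55 - 5P.
New equilibrium: 55 - 5P = P ⇒ 55 = 6P ⇒ P = 55/6 ≈ 9.1667, q = 55/6 ≈ 9.1667.
Expenditure moves from 10×10 = 100 to 9.1667×9.1667 = 84.0278; change = -15.97.

-15.97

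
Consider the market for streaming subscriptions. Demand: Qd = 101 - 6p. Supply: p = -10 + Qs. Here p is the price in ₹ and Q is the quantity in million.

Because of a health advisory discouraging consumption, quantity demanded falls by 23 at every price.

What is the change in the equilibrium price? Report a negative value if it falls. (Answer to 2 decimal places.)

Initially, 101 - 6p = p + 10, so 91 = 7p and p = 13, Q = 23.
The new curves are Qd = 78 - 6p (demand) and Qs = p + 10 (supply).
Setting them equal: 78 - 6p = p + 10 → 68 = 7p, so p = 68/7 ≈ 9.7143 and Q = 138/7 ≈ 19.7143.
Δp = 9.7143 − 13 = -3.29.

-3.29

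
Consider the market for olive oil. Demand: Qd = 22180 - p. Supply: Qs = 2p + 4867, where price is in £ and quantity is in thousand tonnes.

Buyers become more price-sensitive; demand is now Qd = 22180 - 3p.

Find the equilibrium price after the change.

Solve the original market: 22180 - p = 2p + 4867, hence p = 5771 and Q = 16409.
After the shift, demand is Qd = 22180 - 3p and supply is Qs = 2p + 4867.
Clearing the new market: 22180 - 3p = 2p + 4867, so p = 3462.6 and Q = 11792.2.

3462.6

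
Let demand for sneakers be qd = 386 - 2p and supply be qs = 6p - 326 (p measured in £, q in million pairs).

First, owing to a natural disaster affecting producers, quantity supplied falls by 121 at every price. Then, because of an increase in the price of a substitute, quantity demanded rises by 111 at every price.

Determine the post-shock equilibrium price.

Solve the original market: 386 - 2p = 6p - 326, hence p = 89 and q = 208.
The shock moves the curves to qd = 497 - 2p and qs = 6p - 447.
Clearing the new market: 497 - 2p = 6p - 447, so p = 118 and q = 261.

118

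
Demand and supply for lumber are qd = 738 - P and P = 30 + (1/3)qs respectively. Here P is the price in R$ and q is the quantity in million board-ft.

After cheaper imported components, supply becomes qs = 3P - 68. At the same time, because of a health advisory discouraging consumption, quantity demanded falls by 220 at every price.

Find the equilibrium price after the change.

146.5

Solve the original market: 738 - P = 3P - 90, hence P = 207 and q = 531.
The shock moves the curves to qd = 518 - P and qs = 3P - 68.
Equate the new curves: 518 - P = 3P - 68, giving 586 = 4P, P = 146.5, q = 371.5.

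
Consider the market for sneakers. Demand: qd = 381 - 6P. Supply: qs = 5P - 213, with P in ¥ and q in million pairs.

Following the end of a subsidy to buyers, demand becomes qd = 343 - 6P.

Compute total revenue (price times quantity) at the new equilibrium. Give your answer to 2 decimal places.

Solve the original market: 381 - 6P = 5P - 213, hence P = 54 and q = 57.
The new curves are qd = 343 - 6P (demand) and qs = 5P - 213 (supply).
Equate the new curves: 343 - 6P = 5P - 213, giving 556 = 11P, P = 556/11 ≈ 50.5455, q = 437/11 ≈ 39.7273.
New expenditure = 50.5455 × 39.7273 = 2008.03.

2008.03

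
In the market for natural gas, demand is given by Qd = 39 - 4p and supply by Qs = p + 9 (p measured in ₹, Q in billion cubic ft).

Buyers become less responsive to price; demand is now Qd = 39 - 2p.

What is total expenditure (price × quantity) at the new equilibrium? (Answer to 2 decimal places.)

190.00

Before the shock: 39 - 4p = p + 9 ⇒ 30 = 5p ⇒ p = 6, Q = 15.
The new curves are Qd = 39 - 2p (demand) and Qs = p + 9 (supply).
Setting them equal: 39 - 2p = p + 9 → 30 = 3p, so p = 10 and Q = 19.
New expenditure = 10 × 19 = 190.00.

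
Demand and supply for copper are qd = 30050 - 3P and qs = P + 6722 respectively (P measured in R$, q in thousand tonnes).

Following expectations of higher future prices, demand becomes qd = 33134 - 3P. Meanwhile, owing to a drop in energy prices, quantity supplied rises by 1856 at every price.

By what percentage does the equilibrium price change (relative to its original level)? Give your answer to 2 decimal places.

Before the shock: 30050 - 3P = P + 6722 ⇒ 23328 = 4P ⇒ P = 5832, q = 12554.
The new curves are qd = 33134 - 3P (demand) and qs = P + 8578 (supply).
Clearing the new market: 33134 - 3P = P + 8578, so P = 6139 and q = 14717.
%ΔP = (6139 − 5832) / 5832 × 100 = +5.26%.

+5.26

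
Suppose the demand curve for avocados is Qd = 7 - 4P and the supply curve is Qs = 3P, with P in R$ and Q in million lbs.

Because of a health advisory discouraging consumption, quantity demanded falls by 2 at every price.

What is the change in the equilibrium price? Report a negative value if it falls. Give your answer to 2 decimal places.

Initially, 7 - 4P = 3P, so 7 = 7P and P = 1, Q = 3.
With the change applied: demand Qd = 5 - 4P, supply Qs = 3P.
Clearing the new market: 5 - 4P = 3P, so P = 5/7 ≈ 0.7143 and Q = 15/7 ≈ 2.1429.
ΔP = 0.7143 − 1 = -0.29.

-0.29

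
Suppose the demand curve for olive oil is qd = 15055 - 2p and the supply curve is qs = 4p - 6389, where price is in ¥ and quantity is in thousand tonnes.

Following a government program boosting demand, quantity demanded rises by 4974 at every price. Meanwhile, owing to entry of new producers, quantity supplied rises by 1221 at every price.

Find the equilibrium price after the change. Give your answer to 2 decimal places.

Original equilibrium: 15055 - 2p = 4p - 6389 gives 21444 = 6p, so p = 3574 and q = 7907.
The new curves are qd = 20029 - 2p (demand) and qs = 4p - 5168 (supply).
Clearing the new market: 20029 - 2p = 4p - 5168, so p = 4199.5 and q = 11630.

4199.50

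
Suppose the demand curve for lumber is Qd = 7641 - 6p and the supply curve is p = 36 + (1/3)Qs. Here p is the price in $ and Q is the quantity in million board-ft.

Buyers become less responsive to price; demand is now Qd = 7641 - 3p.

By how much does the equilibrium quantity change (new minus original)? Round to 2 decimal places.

Original equilibrium: 7641 - 6p = 3p - 108 gives 7749 = 9p, so p = 861 and Q = 2475.
After the shift, demand is Qd = 7641 - 3p and supply is Qs = 3p - 108.
Clearing the new market: 7641 - 3p = 3p - 108, so p = 1291.5 and Q = 3766.5.
ΔQ = 3766.5 − 2475 = +1291.50.

+1291.50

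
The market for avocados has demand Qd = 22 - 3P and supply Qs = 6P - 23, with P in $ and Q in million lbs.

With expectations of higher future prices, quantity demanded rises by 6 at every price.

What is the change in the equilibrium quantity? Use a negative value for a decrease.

+4

Solve the original market: 22 - 3P = 6P - 23, hence P = 5 and Q = 7.
The new curves are Qd = 28 - 3P (demand) and Qs = 6P - 23 (supply).
Clearing the new market: 28 - 3P = 6P - 23, so P = 17/3 ≈ 5.6667 and Q = 11.
ΔQ = 11 − 7 = +4.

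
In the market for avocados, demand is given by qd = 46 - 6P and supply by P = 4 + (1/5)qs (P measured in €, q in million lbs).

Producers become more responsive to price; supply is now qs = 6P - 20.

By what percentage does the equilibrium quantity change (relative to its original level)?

Before the shock: 46 - 6P = 5P - 20 ⇒ 66 = 11P ⇒ P = 6, q = 10.
The new curves are qd = 46 - 6P (demand) and qs = 6P - 20 (supply).
Equate the new curves: 46 - 6P = 6P - 20, giving 66 = 12P, P = 5.5, q = 13.
%Δq = (13 − 10) / 10 × 100 = +30%.

+30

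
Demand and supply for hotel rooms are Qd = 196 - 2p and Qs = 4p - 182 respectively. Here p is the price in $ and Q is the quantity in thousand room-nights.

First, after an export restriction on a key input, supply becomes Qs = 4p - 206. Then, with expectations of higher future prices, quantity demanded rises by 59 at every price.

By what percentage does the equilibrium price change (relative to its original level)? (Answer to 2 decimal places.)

Initially, 196 - 2p = 4p - 182, so 378 = 6p and p = 63, Q = 70.
With the change applied: demand Qd = 255 - 2p, supply Qs = 4p - 206.
Equate the new curves: 255 - 2p = 4p - 206, giving 461 = 6p, p = 461/6 ≈ 76.8333, Q = 304/3 ≈ 101.3333.
%Δp = (76.8333 − 63) / 63 × 100 = +21.96%.

+21.96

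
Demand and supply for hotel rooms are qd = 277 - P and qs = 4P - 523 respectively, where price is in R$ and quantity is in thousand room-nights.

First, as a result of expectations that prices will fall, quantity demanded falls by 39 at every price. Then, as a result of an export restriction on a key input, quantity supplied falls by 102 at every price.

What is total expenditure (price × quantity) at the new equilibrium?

11288.04

Solve the original market: 277 - P = 4P - 523, hence P = 160 and q = 117.
The shock moves the curves to qd = 238 - P and qs = 4P - 625.
Equate the new curves: 238 - P = 4P - 625, giving 863 = 5P, P = 172.6, q = 65.4.
New expenditure = 172.6 × 65.4 = 11288.04.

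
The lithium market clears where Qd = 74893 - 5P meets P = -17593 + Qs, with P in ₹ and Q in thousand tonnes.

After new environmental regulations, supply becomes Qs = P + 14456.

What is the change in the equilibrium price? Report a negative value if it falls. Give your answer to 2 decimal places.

+522.83

Initially, 74893 - 5P = P + 17593, so 57300 = 6P and P = 9550, Q = 27143.
The shock moves the curves to Qd = 74893 - 5P and Qs = P + 14456.
Equate the new curves: 74893 - 5P = P + 14456, giving 60437 = 6P, P = 60437/6 ≈ 10072.8333, Q = 147173/6 ≈ 24528.8333.
ΔP = 10072.8333 − 9550 = +522.83.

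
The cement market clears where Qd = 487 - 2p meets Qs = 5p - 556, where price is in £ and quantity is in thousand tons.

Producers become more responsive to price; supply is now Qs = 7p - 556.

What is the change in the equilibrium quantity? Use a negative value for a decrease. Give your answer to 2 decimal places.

Original equilibrium: 487 - 2p = 5p - 556 gives 1043 = 7p, so p = 149 and Q = 189.
With the change applied: demand Qd = 487 - 2p, supply Qs = 7p - 556.
New equilibrium: 487 - 2p = 7p - 556 ⇒ 1043 = 9p ⇒ p = 1043/9 ≈ 115.8889, Q = 2297/9 ≈ 255.2222.
ΔQ = 255.2222 − 189 = +66.22.

+66.22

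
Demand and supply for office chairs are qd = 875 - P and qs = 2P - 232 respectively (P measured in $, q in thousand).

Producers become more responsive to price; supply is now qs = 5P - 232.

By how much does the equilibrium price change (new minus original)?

Solve the original market: 875 - P = 2P - 232, hence P = 369 and q = 506.
With the change applied: demand qd = 875 - P, supply qs = 5P - 232.
Clearing the new market: 875 - P = 5P - 232, so P = 184.5 and q = 690.5.
ΔP = 184.5 − 369 = -184.5.

-184.5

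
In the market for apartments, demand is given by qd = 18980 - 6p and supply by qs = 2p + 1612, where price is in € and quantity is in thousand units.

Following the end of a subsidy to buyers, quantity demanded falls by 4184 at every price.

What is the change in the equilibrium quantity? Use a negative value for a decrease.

-1046

Original equilibrium: 18980 - 6p = 2p + 1612 gives 17368 = 8p, so p = 2171 and q = 5954.
The shock moves the curves to qd = 14796 - 6p and qs = 2p + 1612.
Setting them equal: 14796 - 6p = 2p + 1612 → 13184 = 8p, so p = 1648 and q = 4908.
Δq = 4908 − 5954 = -1046.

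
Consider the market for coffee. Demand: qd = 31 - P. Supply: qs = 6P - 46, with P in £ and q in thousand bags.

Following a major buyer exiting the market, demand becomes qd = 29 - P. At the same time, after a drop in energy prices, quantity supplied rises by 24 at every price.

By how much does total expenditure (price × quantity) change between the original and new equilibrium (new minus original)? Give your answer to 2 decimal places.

Before the shock: 31 - P = 6P - 46 ⇒ 77 = 7P ⇒ P = 11, q = 20.
After the shift, demand is qd = 29 - P and supply is qs = 6P - 22.
Clearing the new market: 29 - P = 6P - 22, so P = 51/7 ≈ 7.2857 and q = 152/7 ≈ 21.7143.
Expenditure moves from 11×20 = 220 to 7.2857×21.7143 = 158.2041; change = -61.80.

-61.80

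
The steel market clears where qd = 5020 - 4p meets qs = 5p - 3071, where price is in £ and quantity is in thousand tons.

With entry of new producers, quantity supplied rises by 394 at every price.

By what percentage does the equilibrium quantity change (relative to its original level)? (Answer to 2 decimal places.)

Before the shock: 5020 - 4p = 5p - 3071 ⇒ 8091 = 9p ⇒ p = 899, q = 1424.
The new curves are qd = 5020 - 4p (demand) and qs = 5p - 2677 (supply).
Clearing the new market: 5020 - 4p = 5p - 2677, so p = 7697/9 ≈ 855.2222 and q = 14392/9 ≈ 1599.1111.
%Δq = (1599.1111 − 1424) / 1424 × 100 = +12.30%.

+12.30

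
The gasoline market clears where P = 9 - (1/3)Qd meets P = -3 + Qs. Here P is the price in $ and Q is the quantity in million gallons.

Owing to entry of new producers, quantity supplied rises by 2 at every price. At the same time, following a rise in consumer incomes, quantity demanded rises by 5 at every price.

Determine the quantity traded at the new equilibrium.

11.75

Solve the original market: 27 - 3P = P + 3, hence P = 6 and Q = 9.
After the shift, demand is Qd = 32 - 3P and supply is Qs = P + 5.
Equate the new curves: 32 - 3P = P + 5, giving 27 = 4P, P = 6.75, Q = 11.75.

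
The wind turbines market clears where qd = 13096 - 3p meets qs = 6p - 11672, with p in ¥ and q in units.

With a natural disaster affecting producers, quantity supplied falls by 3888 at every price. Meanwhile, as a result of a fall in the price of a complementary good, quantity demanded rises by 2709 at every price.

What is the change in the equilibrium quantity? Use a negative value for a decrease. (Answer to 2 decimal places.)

Initially, 13096 - 3p = 6p - 11672, so 24768 = 9p and p = 2752, q = 4840.
With the change applied: demand qd = 15805 - 3p, supply qs = 6p - 15560.
Clearing the new market: 15805 - 3p = 6p - 15560, so p = 3485 and q = 5350.
Δq = 5350 − 4840 = +510.00.

+510.00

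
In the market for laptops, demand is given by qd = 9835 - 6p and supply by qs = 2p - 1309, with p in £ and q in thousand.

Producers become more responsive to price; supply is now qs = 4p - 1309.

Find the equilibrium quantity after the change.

Solve the original market: 9835 - 6p = 2p - 1309, hence p = 1393 and q = 1477.
The new curves are qd = 9835 - 6p (demand) and qs = 4p - 1309 (supply).
Setting them equal: 9835 - 6p = 4p - 1309 → 11144 = 10p, so p = 1114.4 and q = 3148.6.

3148.6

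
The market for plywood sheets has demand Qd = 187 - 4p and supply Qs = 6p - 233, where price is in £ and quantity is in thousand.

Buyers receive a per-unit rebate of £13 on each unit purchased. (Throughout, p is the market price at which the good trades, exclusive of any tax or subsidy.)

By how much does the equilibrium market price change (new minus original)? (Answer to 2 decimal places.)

Original equilibrium: 187 - 4p = 6p - 233 gives 420 = 10p, so p = 42 and Q = 19.
Since buyers' out-of-pocket price is the market price minus the rebate, the effective demand curve becomes Qd = 239 - 4p.
Equate the new curves: 239 - 4p = 6p - 233, giving 472 = 10p, p = 47.2, Q = 50.2.
Δp = 47.2 − 42 = +5.20.

+5.20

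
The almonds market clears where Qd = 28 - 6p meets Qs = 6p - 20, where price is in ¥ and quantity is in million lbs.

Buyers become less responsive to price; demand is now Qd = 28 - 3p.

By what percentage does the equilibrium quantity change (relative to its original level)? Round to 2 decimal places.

+200.00

Before the shock: 28 - 6p = 6p - 20 ⇒ 48 = 12p ⇒ p = 4, Q = 4.
The new curves are Qd = 28 - 3p (demand) and Qs = 6p - 20 (supply).
Clearing the new market: 28 - 3p = 6p - 20, so p = 16/3 ≈ 5.3333 and Q = 12.
%ΔQ = (12 − 4) / 4 × 100 = +200.00%.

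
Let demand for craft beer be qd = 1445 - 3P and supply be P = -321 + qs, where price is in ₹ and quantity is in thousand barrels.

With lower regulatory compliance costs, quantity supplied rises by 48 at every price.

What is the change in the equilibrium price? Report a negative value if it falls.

Before the shock: 1445 - 3P = P + 321 ⇒ 1124 = 4P ⇒ P = 281, q = 602.
The shock moves the curves to qd = 1445 - 3P and qs = P + 369.
Equate the new curves: 1445 - 3P = P + 369, giving 1076 = 4P, P = 269, q = 638.
ΔP = 269 − 281 = -12.

-12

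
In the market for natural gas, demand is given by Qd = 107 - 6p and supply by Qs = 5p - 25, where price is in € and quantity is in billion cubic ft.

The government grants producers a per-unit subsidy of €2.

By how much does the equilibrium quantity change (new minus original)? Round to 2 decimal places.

+5.45

Solve the original market: 107 - 6p = 5p - 25, hence p = 12 and Q = 35.
Since sellers receive the price plus the subsidy, the effective supply curve becomes Qs = 5p - 15.
New equilibrium: 107 - 6p = 5p - 15 ⇒ 122 = 11p ⇒ p = 122/11 ≈ 11.0909, Q = 445/11 ≈ 40.4545.
ΔQ = 40.4545 − 35 = +5.45.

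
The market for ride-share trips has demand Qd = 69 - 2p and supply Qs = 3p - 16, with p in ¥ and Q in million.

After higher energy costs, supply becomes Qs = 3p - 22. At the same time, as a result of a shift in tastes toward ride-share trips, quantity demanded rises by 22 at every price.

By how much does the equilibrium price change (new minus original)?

+5.6

Initially, 69 - 2p = 3p - 16, so 85 = 5p and p = 17, Q = 35.
With the change applied: demand Qd = 91 - 2p, supply Qs = 3p - 22.
Clearing the new market: 91 - 2p = 3p - 22, so p = 22.6 and Q = 45.8.
Δp = 22.6 − 17 = +5.6.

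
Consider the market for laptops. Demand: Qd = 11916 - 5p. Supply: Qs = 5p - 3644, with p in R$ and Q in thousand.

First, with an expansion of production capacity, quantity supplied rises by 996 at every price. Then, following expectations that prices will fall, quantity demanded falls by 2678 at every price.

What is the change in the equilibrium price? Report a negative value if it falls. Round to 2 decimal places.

-367.40

Before the shock: 11916 - 5p = 5p - 3644 ⇒ 15560 = 10p ⇒ p = 1556, Q = 4136.
With the change applied: demand Qd = 9238 - 5p, supply Qs = 5p - 2648.
New equilibrium: 9238 - 5p = 5p - 2648 ⇒ 11886 = 10p ⇒ p = 1188.6, Q = 3295.
Δp = 1188.6 − 1556 = -367.40.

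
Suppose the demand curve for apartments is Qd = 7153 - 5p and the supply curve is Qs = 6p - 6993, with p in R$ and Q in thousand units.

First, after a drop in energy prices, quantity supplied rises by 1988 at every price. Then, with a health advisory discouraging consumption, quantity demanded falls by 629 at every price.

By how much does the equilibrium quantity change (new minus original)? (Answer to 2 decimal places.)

Original equilibrium: 7153 - 5p = 6p - 6993 gives 14146 = 11p, so p = 1286 and Q = 723.
After the shift, demand is Qd = 6524 - 5p and supply is Qs = 6p - 5005.
Clearing the new market: 6524 - 5p = 6p - 5005, so p = 11529/11 ≈ 1048.0909 and Q = 14119/11 ≈ 1283.5455.
ΔQ = 1283.5455 − 723 = +560.55.

+560.55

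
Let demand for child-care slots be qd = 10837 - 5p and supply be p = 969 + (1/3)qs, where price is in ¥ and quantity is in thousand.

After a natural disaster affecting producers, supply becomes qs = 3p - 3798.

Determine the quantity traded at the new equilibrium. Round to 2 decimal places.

Initially, 10837 - 5p = 3p - 2907, so 13744 = 8p and p = 1718, q = 2247.
The new curves are qd = 10837 - 5p (demand) and qs = 3p - 3798 (supply).
Clearing the new market: 10837 - 5p = 3p - 3798, so p = 1829.375 and q = 1690.125.

1690.13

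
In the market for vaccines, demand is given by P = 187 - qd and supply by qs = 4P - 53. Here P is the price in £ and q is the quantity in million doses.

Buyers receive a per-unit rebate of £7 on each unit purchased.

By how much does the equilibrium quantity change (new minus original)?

+5.6

Initially, 187 - P = 4P - 53, so 240 = 5P and P = 48, q = 139.
Since buyers' out-of-pocket price is the market price minus the rebate, the effective demand curve becomes qd = 194 - P.
Equate the new curves: 194 - P = 4P - 53, giving 247 = 5P, P = 49.4, q = 144.6.
Δq = 144.6 − 139 = +5.6.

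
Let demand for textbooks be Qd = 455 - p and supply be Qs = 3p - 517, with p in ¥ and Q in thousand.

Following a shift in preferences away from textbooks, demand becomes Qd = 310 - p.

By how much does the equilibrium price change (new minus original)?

Original equilibrium: 455 - p = 3p - 517 gives 972 = 4p, so p = 243 and Q = 212.
The new curves are Qd = 310 - p (demand) and Qs = 3p - 517 (supply).
Setting them equal: 310 - p = 3p - 517 → 827 = 4p, so p = 206.75 and Q = 103.25.
Δp = 206.75 − 243 = -36.25.

-36.25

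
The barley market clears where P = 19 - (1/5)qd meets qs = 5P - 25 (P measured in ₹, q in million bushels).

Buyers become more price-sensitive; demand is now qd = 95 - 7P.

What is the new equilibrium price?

10

Before the shock: 95 - 5P = 5P - 25 ⇒ 120 = 10P ⇒ P = 12, q = 35.
The shock moves the curves to qd = 95 - 7P and qs = 5P - 25.
Setting them equal: 95 - 7P = 5P - 25 → 120 = 12P, so P = 10 and q = 25.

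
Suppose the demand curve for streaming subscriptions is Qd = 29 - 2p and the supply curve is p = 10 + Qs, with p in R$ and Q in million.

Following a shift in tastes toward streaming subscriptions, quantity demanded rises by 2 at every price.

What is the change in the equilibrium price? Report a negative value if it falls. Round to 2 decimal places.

+0.67

Original equilibrium: 29 - 2p = p - 10 gives 39 = 3p, so p = 13 and Q = 3.
With the change applied: demand Qd = 31 - 2p, supply Qs = p - 10.
New equilibrium: 31 - 2p = p - 10 ⇒ 41 = 3p ⇒ p = 41/3 ≈ 13.6667, Q = 11/3 ≈ 3.6667.
Δp = 13.6667 − 13 = +0.67.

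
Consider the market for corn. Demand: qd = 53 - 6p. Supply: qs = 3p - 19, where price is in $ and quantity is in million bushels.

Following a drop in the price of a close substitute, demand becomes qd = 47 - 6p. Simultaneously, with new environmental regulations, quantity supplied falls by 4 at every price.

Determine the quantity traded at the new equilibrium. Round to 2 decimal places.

0.33

Original equilibrium: 53 - 6p = 3p - 19 gives 72 = 9p, so p = 8 and q = 5.
After the shift, demand is qd = 47 - 6p and supply is qs = 3p - 23.
Clearing the new market: 47 - 6p = 3p - 23, so p = 70/9 ≈ 7.7778 and q = 1/3 ≈ 0.3333.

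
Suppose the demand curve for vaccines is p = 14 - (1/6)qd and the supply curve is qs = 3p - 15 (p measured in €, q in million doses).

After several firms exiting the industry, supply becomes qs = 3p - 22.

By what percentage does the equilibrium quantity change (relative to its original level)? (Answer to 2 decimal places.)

-25.93

Before the shock: 84 - 6p = 3p - 15 ⇒ 99 = 9p ⇒ p = 11, q = 18.
The new curves are qd = 84 - 6p (demand) and qs = 3p - 22 (supply).
Setting them equal: 84 - 6p = 3p - 22 → 106 = 9p, so p = 106/9 ≈ 11.7778 and q = 40/3 ≈ 13.3333.
%Δq = (13.3333 − 18) / 18 × 100 = -25.93%.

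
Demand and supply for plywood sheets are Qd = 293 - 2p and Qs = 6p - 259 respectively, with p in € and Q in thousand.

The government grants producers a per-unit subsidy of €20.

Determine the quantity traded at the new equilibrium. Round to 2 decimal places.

Initially, 293 - 2p = 6p - 259, so 552 = 8p and p = 69, Q = 155.
Since sellers receive the price plus the subsidy, the effective supply curve becomes Qs = 6p - 139.
New equilibrium: 293 - 2p = 6p - 139 ⇒ 432 = 8p ⇒ p = 54, Q = 185.

185.00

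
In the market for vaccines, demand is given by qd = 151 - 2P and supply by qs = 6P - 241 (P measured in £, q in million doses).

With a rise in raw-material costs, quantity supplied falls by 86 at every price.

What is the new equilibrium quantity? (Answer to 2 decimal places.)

31.50

Before the shock: 151 - 2P = 6P - 241 ⇒ 392 = 8P ⇒ P = 49, q = 53.
With the change applied: demand qd = 151 - 2P, supply qs = 6P - 327.
New equilibrium: 151 - 2P = 6P - 327 ⇒ 478 = 8P ⇒ P = 59.75, q = 31.5.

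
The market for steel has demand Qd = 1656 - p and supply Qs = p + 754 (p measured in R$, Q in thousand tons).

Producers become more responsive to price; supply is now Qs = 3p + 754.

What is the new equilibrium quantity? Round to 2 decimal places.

Solve the original market: 1656 - p = p + 754, hence p = 451 and Q = 1205.
With the change applied: demand Qd = 1656 - p, supply Qs = 3p + 754.
New equilibrium: 1656 - p = 3p + 754 ⇒ 902 = 4p ⇒ p = 225.5, Q = 1430.5.

1430.50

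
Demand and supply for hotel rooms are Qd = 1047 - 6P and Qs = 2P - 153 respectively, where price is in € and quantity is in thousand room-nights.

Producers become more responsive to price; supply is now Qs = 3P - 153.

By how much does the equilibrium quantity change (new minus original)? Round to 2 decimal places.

+100.00

Before the shock: 1047 - 6P = 2P - 153 ⇒ 1200 = 8P ⇒ P = 150, Q = 147.
After the shift, demand is Qd = 1047 - 6P and supply is Qs = 3P - 153.
Setting them equal: 1047 - 6P = 3P - 153 → 1200 = 9P, so P = 400/3 ≈ 133.3333 and Q = 247.
ΔQ = 247 − 147 = +100.00.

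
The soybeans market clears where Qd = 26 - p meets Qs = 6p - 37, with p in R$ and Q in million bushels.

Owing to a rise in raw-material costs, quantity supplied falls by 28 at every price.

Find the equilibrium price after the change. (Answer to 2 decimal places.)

Before the shock: 26 - p = 6p - 37 ⇒ 63 = 7p ⇒ p = 9, Q = 17.
With the change applied: demand Qd = 26 - p, supply Qs = 6p - 65.
Setting them equal: 26 - p = 6p - 65 → 91 = 7p, so p = 13 and Q = 13.

13.00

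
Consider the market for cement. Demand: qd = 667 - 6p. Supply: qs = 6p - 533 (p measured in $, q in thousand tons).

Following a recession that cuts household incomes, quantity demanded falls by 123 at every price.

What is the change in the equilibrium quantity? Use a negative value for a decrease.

-61.5

Solve the original market: 667 - 6p = 6p - 533, hence p = 100 and q = 67.
With the change applied: demand qd = 544 - 6p, supply qs = 6p - 533.
Equate the new curves: 544 - 6p = 6p - 533, giving 1077 = 12p, p = 89.75, q = 5.5.
Δq = 5.5 − 67 = -61.5.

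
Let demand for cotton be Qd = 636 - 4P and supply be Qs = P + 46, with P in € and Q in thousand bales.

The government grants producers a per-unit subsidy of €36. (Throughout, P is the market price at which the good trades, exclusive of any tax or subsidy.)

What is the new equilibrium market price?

Before the shock: 636 - 4P = P + 46 ⇒ 590 = 5P ⇒ P = 118, Q = 164.
Since sellers receive the price plus the subsidy, the effective supply curve becomes Qs = P + 82.
Setting them equal: 636 - 4P = P + 82 → 554 = 5P, so P = 110.8 and Q = 192.8.

110.8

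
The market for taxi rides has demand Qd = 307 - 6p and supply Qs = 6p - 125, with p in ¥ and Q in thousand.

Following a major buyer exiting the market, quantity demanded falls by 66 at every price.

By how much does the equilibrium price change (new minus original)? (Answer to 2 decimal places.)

-5.50

Original equilibrium: 307 - 6p = 6p - 125 gives 432 = 12p, so p = 36 and Q = 91.
With the change applied: demand Qd = 241 - 6p, supply Qs = 6p - 125.
Setting them equal: 241 - 6p = 6p - 125 → 366 = 12p, so p = 30.5 and Q = 58.
Δp = 30.5 − 36 = -5.50.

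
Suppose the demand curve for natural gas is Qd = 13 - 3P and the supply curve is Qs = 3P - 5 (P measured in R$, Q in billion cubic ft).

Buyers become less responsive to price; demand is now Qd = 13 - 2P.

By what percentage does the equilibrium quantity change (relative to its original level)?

Before the shock: 13 - 3P = 3P - 5 ⇒ 18 = 6P ⇒ P = 3, Q = 4.
With the change applied: demand Qd = 13 - 2P, supply Qs = 3P - 5.
Clearing the new market: 13 - 2P = 3P - 5, so P = 3.6 and Q = 5.8.
%ΔQ = (5.8 − 4) / 4 × 100 = +45%.

+45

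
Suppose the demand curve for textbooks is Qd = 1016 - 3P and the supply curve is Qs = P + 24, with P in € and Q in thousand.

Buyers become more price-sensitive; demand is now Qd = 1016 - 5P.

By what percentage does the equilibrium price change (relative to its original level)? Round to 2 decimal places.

Initially, 1016 - 3P = P + 24, so 992 = 4P and P = 248, Q = 272.
With the change applied: demand Qd = 1016 - 5P, supply Qs = P + 24.
Equate the new curves: 1016 - 5P = P + 24, giving 992 = 6P, P = 496/3 ≈ 165.3333, Q = 568/3 ≈ 189.3333.
%ΔP = (165.3333 − 248) / 248 × 100 = -33.33%.

-33.33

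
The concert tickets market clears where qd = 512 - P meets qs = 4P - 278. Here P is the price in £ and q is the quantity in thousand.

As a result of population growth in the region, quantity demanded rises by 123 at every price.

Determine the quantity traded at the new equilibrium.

Original equilibrium: 512 - P = 4P - 278 gives 790 = 5P, so P = 158 and q = 354.
With the change applied: demand qd = 635 - P, supply qs = 4P - 278.
Equate the new curves: 635 - P = 4P - 278, giving 913 = 5P, P = 182.6, q = 452.4.

452.4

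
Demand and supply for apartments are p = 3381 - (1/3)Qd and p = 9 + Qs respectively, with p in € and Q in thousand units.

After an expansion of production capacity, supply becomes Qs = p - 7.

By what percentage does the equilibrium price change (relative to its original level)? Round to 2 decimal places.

-0.02

Original equilibrium: 10143 - 3p = p - 9 gives 10152 = 4p, so p = 2538 and Q = 2529.
The new curves are Qd = 10143 - 3p (demand) and Qs = p - 7 (supply).
Setting them equal: 10143 - 3p = p - 7 → 10150 = 4p, so p = 2537.5 and Q = 2530.5.
%Δp = (2537.5 − 2538) / 2538 × 100 = -0.02%.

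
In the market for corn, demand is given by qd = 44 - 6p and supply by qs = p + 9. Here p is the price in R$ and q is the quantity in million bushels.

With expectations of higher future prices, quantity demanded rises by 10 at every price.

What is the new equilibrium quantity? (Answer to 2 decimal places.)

Before the shock: 44 - 6p = p + 9 ⇒ 35 = 7p ⇒ p = 5, q = 14.
After the shift, demand is qd = 54 - 6p and supply is qs = p + 9.
Clearing the new market: 54 - 6p = p + 9, so p = 45/7 ≈ 6.4286 and q = 108/7 ≈ 15.4286.

15.43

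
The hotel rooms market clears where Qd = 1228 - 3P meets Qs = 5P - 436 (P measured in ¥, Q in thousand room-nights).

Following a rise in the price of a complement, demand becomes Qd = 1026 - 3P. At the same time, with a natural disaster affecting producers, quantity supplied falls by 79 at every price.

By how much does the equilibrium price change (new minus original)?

-15.375

Before the shock: 1228 - 3P = 5P - 436 ⇒ 1664 = 8P ⇒ P = 208, Q = 604.
The shock moves the curves to Qd = 1026 - 3P and Qs = 5P - 515.
Setting them equal: 1026 - 3P = 5P - 515 → 1541 = 8P, so P = 192.625 and Q = 448.125.
ΔP = 192.625 − 208 = -15.375.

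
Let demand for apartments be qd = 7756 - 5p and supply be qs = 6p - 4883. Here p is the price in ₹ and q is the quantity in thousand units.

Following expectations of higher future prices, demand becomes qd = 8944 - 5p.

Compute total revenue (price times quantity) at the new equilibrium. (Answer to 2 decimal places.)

3342363.00

Initially, 7756 - 5p = 6p - 4883, so 12639 = 11p and p = 1149, q = 2011.
The new curves are qd = 8944 - 5p (demand) and qs = 6p - 4883 (supply).
Clearing the new market: 8944 - 5p = 6p - 4883, so p = 1257 and q = 2659.
New expenditure = 1257 × 2659 = 3342363.00.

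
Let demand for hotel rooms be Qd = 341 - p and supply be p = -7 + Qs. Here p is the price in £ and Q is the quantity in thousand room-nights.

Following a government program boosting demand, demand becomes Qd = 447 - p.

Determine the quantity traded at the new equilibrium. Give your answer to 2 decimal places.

Original equilibrium: 341 - p = p + 7 gives 334 = 2p, so p = 167 and Q = 174.
The shock moves the curves to Qd = 447 - p and Qs = p + 7.
New equilibrium: 447 - p = p + 7 ⇒ 440 = 2p ⇒ p = 220, Q = 227.

227.00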